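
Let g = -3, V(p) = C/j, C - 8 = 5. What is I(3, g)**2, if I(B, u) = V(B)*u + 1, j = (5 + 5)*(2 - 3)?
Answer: 2401/100 ≈ 24.010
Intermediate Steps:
j = -10 (j = 10*(-1) = -10)
C = 13 (C = 8 + 5 = 13)
V(p) = -13/10 (V(p) = 13/(-10) = 13*(-1/10) = -13/10)
I(B, u) = 1 - 13*u/10 (I(B, u) = -13*u/10 + 1 = 1 - 13*u/10)
I(3, g)**2 = (1 - 13/10*(-3))**2 = (1 + 39/10)**2 = (49/10)**2 = 2401/100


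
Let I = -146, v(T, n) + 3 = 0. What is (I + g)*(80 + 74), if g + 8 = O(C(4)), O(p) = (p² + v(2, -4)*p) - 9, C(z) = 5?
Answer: -23562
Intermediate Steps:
v(T, n) = -3 (v(T, n) = -3 + 0 = -3)
O(p) = -9 + p² - 3*p (O(p) = (p² - 3*p) - 9 = -9 + p² - 3*p)
g = -7 (g = -8 + (-9 + 5² - 3*5) = -8 + (-9 + 25 - 15) = -8 + 1 = -7)
(I + g)*(80 + 74) = (-146 - 7)*(80 + 74) = -153*154 = -23562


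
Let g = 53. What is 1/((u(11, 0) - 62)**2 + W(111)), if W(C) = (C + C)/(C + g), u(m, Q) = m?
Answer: 82/213393 ≈ 0.00038427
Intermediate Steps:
W(C) = 2*C/(53 + C) (W(C) = (C + C)/(C + 53) = (2*C)/(53 + C) = 2*C/(53 + C))
1/((u(11, 0) - 62)**2 + W(111)) = 1/((11 - 62)**2 + 2*111/(53 + 111)) = 1/((-51)**2 + 2*111/164) = 1/(2601 + 2*111*(1/164)) = 1/(2601 + 111/82) = 1/(213393/82) = 82/213393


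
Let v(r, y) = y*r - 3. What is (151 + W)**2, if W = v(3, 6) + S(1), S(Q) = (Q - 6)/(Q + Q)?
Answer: 106929/4 ≈ 26732.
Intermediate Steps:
v(r, y) = -3 + r*y (v(r, y) = r*y - 3 = -3 + r*y)
S(Q) = (-6 + Q)/(2*Q) (S(Q) = (-6 + Q)/((2*Q)) = (-6 + Q)*(1/(2*Q)) = (-6 + Q)/(2*Q))
W = 25/2 (W = (-3 + 3*6) + (1/2)*(-6 + 1)/1 = (-3 + 18) + (1/2)*1*(-5) = 15 - 5/2 = 25/2 ≈ 12.500)
(151 + W)**2 = (151 + 25/2)**2 = (327/2)**2 = 106929/4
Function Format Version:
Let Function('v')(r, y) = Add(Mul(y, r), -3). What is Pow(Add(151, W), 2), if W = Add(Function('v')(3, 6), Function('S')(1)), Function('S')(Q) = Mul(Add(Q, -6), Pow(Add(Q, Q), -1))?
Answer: Rational(106929, 4) ≈ 26732.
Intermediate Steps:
Function('v')(r, y) = Add(-3, Mul(r, y)) (Function('v')(r, y) = Add(Mul(r, y), -3) = Add(-3, Mul(r, y)))
Function('S')(Q) = Mul(Rational(1, 2), Pow(Q, -1), Add(-6, Q)) (Function('S')(Q) = Mul(Add(-6, Q), Pow(Mul(2, Q), -1)) = Mul(Add(-6, Q), Mul(Rational(1, 2), Pow(Q, -1))) = Mul(Rational(1, 2), Pow(Q, -1), Add(-6, Q)))
W = Rational(25, 2) (W = Add(Add(-3, Mul(3, 6)), Mul(Rational(1, 2), Pow(1, -1), Add(-6, 1))) = Add(Add(-3, 18), Mul(Rational(1, 2), 1, -5)) = Add(15, Rational(-5, 2)) = Rational(25, 2) ≈ 12.500)
Pow(Add(151, W), 2) = Pow(Add(151, Rational(25, 2)), 2) = Pow(Rational(327, 2), 2) = Rational(106929, 4)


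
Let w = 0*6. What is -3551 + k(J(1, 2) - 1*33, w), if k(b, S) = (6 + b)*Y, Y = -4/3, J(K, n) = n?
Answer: -10553/3 ≈ -3517.7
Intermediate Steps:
Y = -4/3 (Y = -4*⅓ = -4/3 ≈ -1.3333)
w = 0
k(b, S) = -8 - 4*b/3 (k(b, S) = (6 + b)*(-4/3) = -8 - 4*b/3)
-3551 + k(J(1, 2) - 1*33, w) = -3551 + (-8 - 4*(2 - 1*33)/3) = -3551 + (-8 - 4*(2 - 33)/3) = -3551 + (-8 - 4/3*(-31)) = -3551 + (-8 + 124/3) = -3551 + 100/3 = -10553/3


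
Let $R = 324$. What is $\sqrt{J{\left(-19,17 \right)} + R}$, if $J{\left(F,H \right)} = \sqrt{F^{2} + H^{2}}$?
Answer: $\sqrt{324 + 5 \sqrt{26}} \approx 18.695$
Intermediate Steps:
$\sqrt{J{\left(-19,17 \right)} + R} = \sqrt{\sqrt{\left(-19\right)^{2} + 17^{2}} + 324} = \sqrt{\sqrt{361 + 289} + 324} = \sqrt{\sqrt{650} + 324} = \sqrt{5 \sqrt{26} + 324} = \sqrt{324 + 5 \sqrt{26}}$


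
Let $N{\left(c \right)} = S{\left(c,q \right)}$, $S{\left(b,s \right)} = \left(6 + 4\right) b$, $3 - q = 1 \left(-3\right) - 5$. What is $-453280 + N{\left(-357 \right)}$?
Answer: $-456850$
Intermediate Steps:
$q = 11$ ($q = 3 - \left(1 \left(-3\right) - 5\right) = 3 - \left(-3 - 5\right) = 3 - -8 = 3 + 8 = 11$)
$S{\left(b,s \right)} = 10 b$
$N{\left(c \right)} = 10 c$
$-453280 + N{\left(-357 \right)} = -453280 + 10 \left(-357\right) = -453280 - 3570 = -456850$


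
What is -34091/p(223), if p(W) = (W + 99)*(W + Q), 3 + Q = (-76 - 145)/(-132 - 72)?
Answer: -204546/427133 ≈ -0.47888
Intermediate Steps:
Q = -23/12 (Q = -3 + (-76 - 145)/(-132 - 72) = -3 - 221/(-204) = -3 - 221*(-1/204) = -3 + 13/12 = -23/12 ≈ -1.9167)
p(W) = (99 + W)*(-23/12 + W) (p(W) = (W + 99)*(W - 23/12) = (99 + W)*(-23/12 + W))
-34091/p(223) = -34091/(-759/4 + 223² + (1165/12)*223) = -34091/(-759/4 + 49729 + 259795/12) = -34091/427133/6 = -34091*6/427133 = -204546/427133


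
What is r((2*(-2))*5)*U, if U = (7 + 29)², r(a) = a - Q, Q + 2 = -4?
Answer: -18144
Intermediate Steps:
Q = -6 (Q = -2 - 4 = -6)
r(a) = 6 + a (r(a) = a - 1*(-6) = a + 6 = 6 + a)
U = 1296 (U = 36² = 1296)
r((2*(-2))*5)*U = (6 + (2*(-2))*5)*1296 = (6 - 4*5)*1296 = (6 - 20)*1296 = -14*1296 = -18144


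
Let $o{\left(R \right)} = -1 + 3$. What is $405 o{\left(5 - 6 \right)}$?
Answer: $810$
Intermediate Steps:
$o{\left(R \right)} = 2$
$405 o{\left(5 - 6 \right)} = 405 \cdot 2 = 810$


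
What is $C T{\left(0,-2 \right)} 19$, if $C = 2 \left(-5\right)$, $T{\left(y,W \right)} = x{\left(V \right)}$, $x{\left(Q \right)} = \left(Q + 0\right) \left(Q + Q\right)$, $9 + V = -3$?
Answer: $-54720$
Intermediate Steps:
$V = -12$ ($V = -9 - 3 = -12$)
$x{\left(Q \right)} = 2 Q^{2}$ ($x{\left(Q \right)} = Q 2 Q = 2 Q^{2}$)
$T{\left(y,W \right)} = 288$ ($T{\left(y,W \right)} = 2 \left(-12\right)^{2} = 2 \cdot 144 = 288$)
$C = -10$
$C T{\left(0,-2 \right)} 19 = \left(-10\right) 288 \cdot 19 = \left(-2880\right) 19 = -54720$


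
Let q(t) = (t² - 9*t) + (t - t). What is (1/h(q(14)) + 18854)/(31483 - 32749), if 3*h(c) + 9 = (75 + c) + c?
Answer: -3883927/260796 ≈ -14.893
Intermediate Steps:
q(t) = t² - 9*t (q(t) = (t² - 9*t) + 0 = t² - 9*t)
h(c) = 22 + 2*c/3 (h(c) = -3 + ((75 + c) + c)/3 = -3 + (75 + 2*c)/3 = -3 + (25 + 2*c/3) = 22 + 2*c/3)
(1/h(q(14)) + 18854)/(31483 - 32749) = (1/(22 + 2*(14*(-9 + 14))/3) + 18854)/(31483 - 32749) = (1/(22 + 2*(14*5)/3) + 18854)/(-1266) = (1/(22 + (⅔)*70) + 18854)*(-1/1266) = (1/(22 + 140/3) + 18854)*(-1/1266) = (1/(206/3) + 18854)*(-1/1266) = (3/206 + 18854)*(-1/1266) = (3883927/206)*(-1/1266) = -3883927/260796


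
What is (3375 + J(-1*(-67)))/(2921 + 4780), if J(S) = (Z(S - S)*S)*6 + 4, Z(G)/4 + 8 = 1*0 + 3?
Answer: -4661/7701 ≈ -0.60525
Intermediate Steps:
Z(G) = -20 (Z(G) = -32 + 4*(1*0 + 3) = -32 + 4*(0 + 3) = -32 + 4*3 = -32 + 12 = -20)
J(S) = 4 - 120*S (J(S) = -20*S*6 + 4 = -120*S + 4 = 4 - 120*S)
(3375 + J(-1*(-67)))/(2921 + 4780) = (3375 + (4 - (-120)*(-67)))/(2921 + 4780) = (3375 + (4 - 120*67))/7701 = (3375 + (4 - 8040))*(1/7701) = (3375 - 8036)*(1/7701) = -4661*1/7701 = -4661/7701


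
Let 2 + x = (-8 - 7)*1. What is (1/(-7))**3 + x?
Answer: -5832/343 ≈ -17.003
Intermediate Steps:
x = -17 (x = -2 + (-8 - 7)*1 = -2 - 15*1 = -2 - 15 = -17)
(1/(-7))**3 + x = (1/(-7))**3 - 17 = (-1/7)**3 - 17 = -1/343 - 17 = -5832/343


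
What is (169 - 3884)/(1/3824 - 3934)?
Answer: 2841232/3008723 ≈ 0.94433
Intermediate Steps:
(169 - 3884)/(1/3824 - 3934) = -3715/(1/3824 - 3934) = -3715/(-15043615/3824) = -3715*(-3824/15043615) = 2841232/3008723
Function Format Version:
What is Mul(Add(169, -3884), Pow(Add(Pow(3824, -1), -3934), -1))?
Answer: Rational(2841232, 3008723) ≈ 0.94433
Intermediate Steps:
Mul(Add(169, -3884), Pow(Add(Pow(3824, -1), -3934), -1)) = Mul(-3715, Pow(Add(Rational(1, 3824), -3934), -1)) = Mul(-3715, Pow(Rational(-15043615, 3824), -1)) = Mul(-3715, Rational(-3824, 15043615)) = Rational(2841232, 3008723)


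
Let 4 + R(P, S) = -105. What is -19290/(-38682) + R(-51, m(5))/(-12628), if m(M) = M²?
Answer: 5900249/11630388 ≈ 0.50731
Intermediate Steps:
R(P, S) = -109 (R(P, S) = -4 - 105 = -109)
-19290/(-38682) + R(-51, m(5))/(-12628) = -19290/(-38682) - 109/(-12628) = -19290*(-1/38682) - 109*(-1/12628) = 3215/6447 + 109/12628 = 5900249/11630388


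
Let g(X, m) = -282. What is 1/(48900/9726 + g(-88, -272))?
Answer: -1621/448972 ≈ -0.0036105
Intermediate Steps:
1/(48900/9726 + g(-88, -272)) = 1/(48900/9726 - 282) = 1/(48900*(1/9726) - 282) = 1/(8150/1621 - 282) = 1/(-448972/1621) = -1621/448972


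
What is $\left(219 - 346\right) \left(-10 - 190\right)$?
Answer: $25400$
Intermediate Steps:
$\left(219 - 346\right) \left(-10 - 190\right) = \left(-127\right) \left(-200\right) = 25400$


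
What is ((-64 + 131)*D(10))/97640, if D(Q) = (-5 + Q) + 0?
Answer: 67/19528 ≈ 0.0034310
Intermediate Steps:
D(Q) = -5 + Q
((-64 + 131)*D(10))/97640 = ((-64 + 131)*(-5 + 10))/97640 = (67*5)*(1/97640) = 335*(1/97640) = 67/19528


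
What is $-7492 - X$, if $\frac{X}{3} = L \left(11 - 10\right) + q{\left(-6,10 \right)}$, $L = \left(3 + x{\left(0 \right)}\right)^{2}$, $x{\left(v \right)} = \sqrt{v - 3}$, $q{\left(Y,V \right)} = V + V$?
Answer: $-7570 - 18 i \sqrt{3} \approx -7570.0 - 31.177 i$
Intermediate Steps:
$q{\left(Y,V \right)} = 2 V$
$x{\left(v \right)} = \sqrt{-3 + v}$
$L = \left(3 + i \sqrt{3}\right)^{2}$ ($L = \left(3 + \sqrt{-3 + 0}\right)^{2} = \left(3 + \sqrt{-3}\right)^{2} = \left(3 + i \sqrt{3}\right)^{2} \approx 6.0 + 10.392 i$)
$X = 60 + 3 \left(3 + i \sqrt{3}\right)^{2}$ ($X = 3 \left(\left(3 + i \sqrt{3}\right)^{2} \left(11 - 10\right) + 2 \cdot 10\right) = 3 \left(\left(3 + i \sqrt{3}\right)^{2} \left(11 - 10\right) + 20\right) = 3 \left(\left(3 + i \sqrt{3}\right)^{2} \cdot 1 + 20\right) = 3 \left(\left(3 + i \sqrt{3}\right)^{2} + 20\right) = 3 \left(20 + \left(3 + i \sqrt{3}\right)^{2}\right) = 60 + 3 \left(3 + i \sqrt{3}\right)^{2} \approx 78.0 + 31.177 i$)
$-7492 - X = -7492 - \left(78 + 18 i \sqrt{3}\right) = -7570 - 18 i \sqrt{3}$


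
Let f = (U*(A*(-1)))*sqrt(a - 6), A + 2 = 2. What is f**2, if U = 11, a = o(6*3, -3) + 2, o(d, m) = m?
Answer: 0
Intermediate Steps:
A = 0 (A = -2 + 2 = 0)
a = -1 (a = -3 + 2 = -1)
f = 0 (f = (11*(0*(-1)))*sqrt(-1 - 6) = (11*0)*sqrt(-7) = 0*(I*sqrt(7)) = 0)
f**2 = 0**2 = 0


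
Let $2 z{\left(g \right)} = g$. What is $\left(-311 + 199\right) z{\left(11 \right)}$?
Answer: $-616$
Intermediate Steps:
$z{\left(g \right)} = \frac{g}{2}$
$\left(-311 + 199\right) z{\left(11 \right)} = \left(-311 + 199\right) \frac{1}{2} \cdot 11 = \left(-112\right) \frac{11}{2} = -616$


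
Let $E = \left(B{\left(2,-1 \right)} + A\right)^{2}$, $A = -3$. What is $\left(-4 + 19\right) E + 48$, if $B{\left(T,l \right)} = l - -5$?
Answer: $63$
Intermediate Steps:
$B{\left(T,l \right)} = 5 + l$ ($B{\left(T,l \right)} = l + 5 = 5 + l$)
$E = 1$ ($E = \left(\left(5 - 1\right) - 3\right)^{2} = \left(4 - 3\right)^{2} = 1^{2} = 1$)
$\left(-4 + 19\right) E + 48 = \left(-4 + 19\right) 1 + 48 = 15 \cdot 1 + 48 = 15 + 48 = 63$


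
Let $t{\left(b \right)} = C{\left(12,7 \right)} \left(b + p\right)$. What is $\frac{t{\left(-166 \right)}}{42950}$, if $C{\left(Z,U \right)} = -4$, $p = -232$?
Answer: $\frac{796}{21475} \approx 0.037066$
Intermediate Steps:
$t{\left(b \right)} = 928 - 4 b$ ($t{\left(b \right)} = - 4 \left(b - 232\right) = - 4 \left(-232 + b\right) = 928 - 4 b$)
$\frac{t{\left(-166 \right)}}{42950} = \frac{928 - -664}{42950} = \left(928 + 664\right) \frac{1}{42950} = 1592 \cdot \frac{1}{42950} = \frac{796}{21475}$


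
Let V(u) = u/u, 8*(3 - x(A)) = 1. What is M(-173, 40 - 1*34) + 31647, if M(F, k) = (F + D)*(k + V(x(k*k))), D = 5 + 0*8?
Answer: 30471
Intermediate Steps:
x(A) = 23/8 (x(A) = 3 - 1/8*1 = 3 - 1/8 = 23/8)
V(u) = 1
D = 5 (D = 5 + 0 = 5)
M(F, k) = (1 + k)*(5 + F) (M(F, k) = (F + 5)*(k + 1) = (5 + F)*(1 + k) = (1 + k)*(5 + F))
M(-173, 40 - 1*34) + 31647 = (5 - 173 + 5*(40 - 1*34) - 173*(40 - 1*34)) + 31647 = (5 - 173 + 5*(40 - 34) - 173*(40 - 34)) + 31647 = (5 - 173 + 5*6 - 173*6) + 31647 = (5 - 173 + 30 - 1038) + 31647 = -1176 + 31647 = 30471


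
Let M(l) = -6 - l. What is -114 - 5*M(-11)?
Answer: -139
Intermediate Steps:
-114 - 5*M(-11) = -114 - 5*(-6 - 1*(-11)) = -114 - 5*(-6 + 11) = -114 - 5*5 = -114 - 25 = -139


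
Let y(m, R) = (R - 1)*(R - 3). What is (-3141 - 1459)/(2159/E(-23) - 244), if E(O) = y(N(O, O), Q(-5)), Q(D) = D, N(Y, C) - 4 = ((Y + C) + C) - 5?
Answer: 220800/9553 ≈ 23.113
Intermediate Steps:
N(Y, C) = -1 + Y + 2*C (N(Y, C) = 4 + (((Y + C) + C) - 5) = 4 + (((C + Y) + C) - 5) = 4 + ((Y + 2*C) - 5) = 4 + (-5 + Y + 2*C) = -1 + Y + 2*C)
y(m, R) = (-1 + R)*(-3 + R)
E(O) = 48 (E(O) = 3 + (-5)² - 4*(-5) = 3 + 25 + 20 = 48)
(-3141 - 1459)/(2159/E(-23) - 244) = (-3141 - 1459)/(2159/48 - 244) = -4600/(2159*(1/48) - 244) = -4600/(2159/48 - 244) = -4600/(-9553/48) = -4600*(-48/9553) = 220800/9553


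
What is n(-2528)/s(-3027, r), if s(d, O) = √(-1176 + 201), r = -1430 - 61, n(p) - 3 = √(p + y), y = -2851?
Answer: √23309/65 - I*√39/65 ≈ 2.3488 - 0.096077*I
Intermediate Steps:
n(p) = 3 + √(-2851 + p) (n(p) = 3 + √(p - 2851) = 3 + √(-2851 + p))
r = -1491
s(d, O) = 5*I*√39 (s(d, O) = √(-975) = 5*I*√39)
n(-2528)/s(-3027, r) = (3 + √(-2851 - 2528))/((5*I*√39)) = (3 + √(-5379))*(-I*√39/195) = (3 + I*√5379)*(-I*√39/195) = -I*√39*(3 + I*√5379)/195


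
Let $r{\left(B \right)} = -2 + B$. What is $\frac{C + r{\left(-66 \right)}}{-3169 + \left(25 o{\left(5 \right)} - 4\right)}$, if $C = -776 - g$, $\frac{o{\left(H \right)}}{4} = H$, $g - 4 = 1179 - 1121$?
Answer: $\frac{302}{891} \approx 0.33894$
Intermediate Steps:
$g = 62$ ($g = 4 + \left(1179 - 1121\right) = 4 + 58 = 62$)
$o{\left(H \right)} = 4 H$
$C = -838$ ($C = -776 - 62 = -838$)
$\frac{C + r{\left(-66 \right)}}{-3169 + \left(25 o{\left(5 \right)} - 4\right)} = \frac{-838 - 68}{-3169 - \left(4 - 25 \cdot 4 \cdot 5\right)} = \frac{-838 - 68}{-3169 + \left(25 \cdot 20 - 4\right)} = - \frac{906}{-3169 + \left(500 - 4\right)} = - \frac{906}{-3169 + 496} = - \frac{906}{-2673} = \left(-906\right) \left(- \frac{1}{2673}\right) = \frac{302}{891}$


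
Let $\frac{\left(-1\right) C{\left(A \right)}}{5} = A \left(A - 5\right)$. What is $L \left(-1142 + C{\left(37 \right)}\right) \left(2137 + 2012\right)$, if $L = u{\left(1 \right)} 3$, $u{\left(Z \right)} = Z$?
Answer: $-87900714$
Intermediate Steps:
$C{\left(A \right)} = - 5 A \left(-5 + A\right)$ ($C{\left(A \right)} = - 5 A \left(A - 5\right) = - 5 A \left(-5 + A\right)$)
$L = 3$ ($L = 1 \cdot 3 = 3$)
$L \left(-1142 + C{\left(37 \right)}\right) \left(2137 + 2012\right) = 3 \left(-1142 + 5 \cdot 37 \left(5 - 37\right)\right) \left(2137 + 2012\right) = 3 \left(-1142 + 5 \cdot 37 \left(5 - 37\right)\right) 4149 = 3 \left(-1142 + 5 \cdot 37 \left(-32\right)\right) 4149 = 3 \left(-1142 - 5920\right) 4149 = 3 \left(\left(-7062\right) 4149\right) = 3 \left(-29300238\right) = -87900714$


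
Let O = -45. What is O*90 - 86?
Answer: -4136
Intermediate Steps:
O*90 - 86 = -45*90 - 86 = -4050 - 86 = -4136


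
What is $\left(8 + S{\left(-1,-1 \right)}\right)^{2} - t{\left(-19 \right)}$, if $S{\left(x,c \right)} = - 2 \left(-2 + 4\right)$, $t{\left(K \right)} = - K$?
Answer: $-3$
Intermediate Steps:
$S{\left(x,c \right)} = -4$ ($S{\left(x,c \right)} = \left(-2\right) 2 = -4$)
$\left(8 + S{\left(-1,-1 \right)}\right)^{2} - t{\left(-19 \right)} = \left(8 - 4\right)^{2} - \left(-1\right) \left(-19\right) = 4^{2} - 19 = 16 - 19 = -3$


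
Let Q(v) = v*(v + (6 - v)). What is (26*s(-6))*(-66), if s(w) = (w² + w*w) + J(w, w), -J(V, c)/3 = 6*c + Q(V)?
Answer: -494208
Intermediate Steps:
Q(v) = 6*v (Q(v) = v*6 = 6*v)
J(V, c) = -18*V - 18*c (J(V, c) = -3*(6*c + 6*V) = -3*(6*V + 6*c) = -18*V - 18*c)
s(w) = -36*w + 2*w² (s(w) = (w² + w*w) + (-18*w - 18*w) = (w² + w²) - 36*w = 2*w² - 36*w = -36*w + 2*w²)
(26*s(-6))*(-66) = (26*(2*(-6)*(-18 - 6)))*(-66) = (26*(2*(-6)*(-24)))*(-66) = (26*288)*(-66) = 7488*(-66) = -494208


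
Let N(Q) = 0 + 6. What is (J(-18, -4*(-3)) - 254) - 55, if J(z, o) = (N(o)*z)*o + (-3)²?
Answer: -1596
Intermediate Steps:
N(Q) = 6
J(z, o) = 9 + 6*o*z (J(z, o) = (6*z)*o + (-3)² = 6*o*z + 9 = 9 + 6*o*z)
(J(-18, -4*(-3)) - 254) - 55 = ((9 + 6*(-4*(-3))*(-18)) - 254) - 55 = ((9 + 6*12*(-18)) - 254) - 55 = ((9 - 1296) - 254) - 55 = (-1287 - 254) - 55 = -1541 - 55 = -1596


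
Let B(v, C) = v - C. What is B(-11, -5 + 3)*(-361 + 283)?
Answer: 702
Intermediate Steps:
B(-11, -5 + 3)*(-361 + 283) = (-11 - (-5 + 3))*(-361 + 283) = (-11 - 1*(-2))*(-78) = (-11 + 2)*(-78) = -9*(-78) = 702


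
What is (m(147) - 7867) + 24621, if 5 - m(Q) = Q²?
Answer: -4850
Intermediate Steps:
m(Q) = 5 - Q²
(m(147) - 7867) + 24621 = ((5 - 1*147²) - 7867) + 24621 = ((5 - 1*21609) - 7867) + 24621 = ((5 - 21609) - 7867) + 24621 = (-21604 - 7867) + 24621 = -29471 + 24621 = -4850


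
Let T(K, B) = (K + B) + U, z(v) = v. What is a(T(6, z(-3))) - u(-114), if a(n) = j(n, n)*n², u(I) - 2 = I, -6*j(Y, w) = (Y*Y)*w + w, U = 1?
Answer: -208/3 ≈ -69.333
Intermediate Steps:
j(Y, w) = -w/6 - w*Y²/6 (j(Y, w) = -((Y*Y)*w + w)/6 = -(Y²*w + w)/6 = -(w*Y² + w)/6 = -(w + w*Y²)/6 = -w/6 - w*Y²/6)
u(I) = 2 + I
T(K, B) = 1 + B + K (T(K, B) = (K + B) + 1 = (B + K) + 1 = 1 + B + K)
a(n) = -n³*(1 + n²)/6 (a(n) = (-n*(1 + n²)/6)*n² = -n³*(1 + n²)/6)
a(T(6, z(-3))) - u(-114) = (1 - 3 + 6)³*(-1 - (1 - 3 + 6)²)/6 - (2 - 114) = (⅙)*4³*(-1 - 1*4²) - 1*(-112) = (⅙)*64*(-1 - 1*16) + 112 = (⅙)*64*(-1 - 16) + 112 = (⅙)*64*(-17) + 112 = -544/3 + 112 = -208/3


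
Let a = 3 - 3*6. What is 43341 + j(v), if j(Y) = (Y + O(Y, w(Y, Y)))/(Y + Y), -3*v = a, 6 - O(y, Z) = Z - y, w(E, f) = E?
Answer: 433421/10 ≈ 43342.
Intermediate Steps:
O(y, Z) = 6 + y - Z (O(y, Z) = 6 - (Z - y) = 6 + (y - Z) = 6 + y - Z)
a = -15 (a = 3 - 18 = -15)
v = 5 (v = -⅓*(-15) = 5)
j(Y) = (6 + Y)/(2*Y) (j(Y) = (Y + (6 + Y - Y))/(Y + Y) = (Y + 6)/((2*Y)) = (6 + Y)*(1/(2*Y)) = (6 + Y)/(2*Y))
43341 + j(v) = 43341 + (½)*(6 + 5)/5 = 43341 + (½)*(⅕)*11 = 43341 + 11/10 = 433421/10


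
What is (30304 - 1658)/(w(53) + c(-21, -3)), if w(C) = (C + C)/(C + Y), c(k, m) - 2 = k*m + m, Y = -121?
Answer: 973964/2055 ≈ 473.95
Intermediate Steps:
c(k, m) = 2 + m + k*m (c(k, m) = 2 + (k*m + m) = 2 + (m + k*m) = 2 + m + k*m)
w(C) = 2*C/(-121 + C) (w(C) = (C + C)/(C - 121) = (2*C)/(-121 + C) = 2*C/(-121 + C))
(30304 - 1658)/(w(53) + c(-21, -3)) = (30304 - 1658)/(2*53/(-121 + 53) + (2 - 3 - 21*(-3))) = 28646/(2*53/(-68) + (2 - 3 + 63)) = 28646/(2*53*(-1/68) + 62) = 28646/(-53/34 + 62) = 28646/(2055/34) = 28646*(34/2055) = 973964/2055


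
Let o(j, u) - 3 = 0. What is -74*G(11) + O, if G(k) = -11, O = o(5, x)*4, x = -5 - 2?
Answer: 826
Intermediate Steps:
x = -7
o(j, u) = 3 (o(j, u) = 3 + 0 = 3)
O = 12 (O = 3*4 = 12)
-74*G(11) + O = -74*(-11) + 12 = 814 + 12 = 826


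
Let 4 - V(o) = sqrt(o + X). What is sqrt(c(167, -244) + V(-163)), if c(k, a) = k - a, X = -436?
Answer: sqrt(415 - I*sqrt(599)) ≈ 20.38 - 0.60044*I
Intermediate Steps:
V(o) = 4 - sqrt(-436 + o) (V(o) = 4 - sqrt(o - 436) = 4 - sqrt(-436 + o))
sqrt(c(167, -244) + V(-163)) = sqrt((167 - 1*(-244)) + (4 - sqrt(-436 - 163))) = sqrt((167 + 244) + (4 - sqrt(-599))) = sqrt(411 + (4 - I*sqrt(599))) = sqrt(415 - I*sqrt(599))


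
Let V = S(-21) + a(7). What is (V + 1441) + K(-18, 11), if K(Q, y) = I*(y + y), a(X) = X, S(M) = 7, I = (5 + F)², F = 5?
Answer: 3655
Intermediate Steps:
I = 100 (I = (5 + 5)² = 10² = 100)
K(Q, y) = 200*y (K(Q, y) = 100*(y + y) = 100*(2*y) = 200*y)
V = 14 (V = 7 + 7 = 14)
(V + 1441) + K(-18, 11) = (14 + 1441) + 200*11 = 1455 + 2200 = 3655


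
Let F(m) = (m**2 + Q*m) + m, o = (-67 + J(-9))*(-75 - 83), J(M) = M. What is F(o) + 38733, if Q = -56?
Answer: 143570357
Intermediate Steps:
o = 12008 (o = (-67 - 9)*(-75 - 83) = -76*(-158) = 12008)
F(m) = m**2 - 55*m (F(m) = (m**2 - 56*m) + m = m**2 - 55*m)
F(o) + 38733 = 12008*(-55 + 12008) + 38733 = 12008*11953 + 38733 = 143531624 + 38733 = 143570357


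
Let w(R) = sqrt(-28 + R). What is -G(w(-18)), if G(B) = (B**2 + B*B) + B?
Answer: 92 - I*sqrt(46) ≈ 92.0 - 6.7823*I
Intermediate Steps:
G(B) = B + 2*B**2 (G(B) = (B**2 + B**2) + B = 2*B**2 + B = B + 2*B**2)
-G(w(-18)) = -sqrt(-28 - 18)*(1 + 2*sqrt(-28 - 18)) = -sqrt(-46)*(1 + 2*sqrt(-46)) = -I*sqrt(46)*(1 + 2*(I*sqrt(46))) = -I*sqrt(46)*(1 + 2*I*sqrt(46))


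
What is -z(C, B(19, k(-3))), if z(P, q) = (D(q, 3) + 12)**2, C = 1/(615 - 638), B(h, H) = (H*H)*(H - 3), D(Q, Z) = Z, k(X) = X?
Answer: -225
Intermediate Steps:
B(h, H) = H**2*(-3 + H)
C = -1/23 (C = 1/(-23) = -1/23 ≈ -0.043478)
z(P, q) = 225 (z(P, q) = (3 + 12)**2 = 15**2 = 225)
-z(C, B(19, k(-3))) = -1*225 = -225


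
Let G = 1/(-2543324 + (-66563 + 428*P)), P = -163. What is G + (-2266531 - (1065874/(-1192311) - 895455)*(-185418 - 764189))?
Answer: -301866236592203798285845/354997484829 ≈ -8.5033e+11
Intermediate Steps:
G = -1/2679651 (G = 1/(-2543324 + (-66563 + 428*(-163))) = 1/(-2543324 + (-66563 - 69764)) = 1/(-2543324 - 136327) = 1/(-2679651) = -1/2679651 ≈ -3.7318e-7)
G + (-2266531 - (1065874/(-1192311) - 895455)*(-185418 - 764189)) = -1/2679651 + (-2266531 - (1065874/(-1192311) - 895455)*(-185418 - 764189)) = -1/2679651 + (-2266531 - (1065874*(-1/1192311) - 895455)*(-949607)) = -1/2679651 + (-2266531 - (-1065874/1192311 - 895455)*(-949607)) = -1/2679651 + (-2266531 - (-1067661912379)*(-949607)/1192311) = -1/2679651 + (-2266531 - 1*1013859225628485053/1192311) = -1/2679651 + (-2266531 - 1013859225628485053/1192311) = -1/2679651 - 1013861928038328194/1192311 = -301866236592203798285845/354997484829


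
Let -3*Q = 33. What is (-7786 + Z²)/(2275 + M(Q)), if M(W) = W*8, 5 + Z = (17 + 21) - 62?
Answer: -2315/729 ≈ -3.1756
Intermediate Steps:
Q = -11 (Q = -⅓*33 = -11)
Z = -29 (Z = -5 + ((17 + 21) - 62) = -5 + (38 - 62) = -5 - 24 = -29)
M(W) = 8*W
(-7786 + Z²)/(2275 + M(Q)) = (-7786 + (-29)²)/(2275 + 8*(-11)) = (-7786 + 841)/(2275 - 88) = -6945/2187 = -6945*1/2187 = -2315/729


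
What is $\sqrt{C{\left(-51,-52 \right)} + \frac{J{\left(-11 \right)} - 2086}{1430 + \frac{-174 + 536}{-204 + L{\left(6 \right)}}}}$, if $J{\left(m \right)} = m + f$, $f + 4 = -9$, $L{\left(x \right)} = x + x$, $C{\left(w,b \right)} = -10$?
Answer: $\frac{5 i \sqrt{8629285258}}{137099} \approx 3.3878 i$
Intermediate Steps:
$L{\left(x \right)} = 2 x$
$f = -13$ ($f = -4 - 9 = -13$)
$J{\left(m \right)} = -13 + m$ ($J{\left(m \right)} = m - 13 = -13 + m$)
$\sqrt{C{\left(-51,-52 \right)} + \frac{J{\left(-11 \right)} - 2086}{1430 + \frac{-174 + 536}{-204 + L{\left(6 \right)}}}} = \sqrt{-10 + \frac{\left(-13 - 11\right) - 2086}{1430 + \frac{-174 + 536}{-204 + 2 \cdot 6}}} = \sqrt{-10 + \frac{-24 - 2086}{1430 + \frac{362}{-204 + 12}}} = \sqrt{-10 - \frac{2110}{1430 + \frac{362}{-192}}} = \sqrt{-10 - \frac{2110}{1430 + 362 \left(- \frac{1}{192}\right)}} = \sqrt{-10 - \frac{2110}{1430 - \frac{181}{96}}} = \sqrt{-10 - \frac{2110}{\frac{137099}{96}}} = \sqrt{-10 - \frac{202560}{137099}} = \sqrt{- \frac{1573550}{137099}} = \frac{5 i \sqrt{8629285258}}{137099}$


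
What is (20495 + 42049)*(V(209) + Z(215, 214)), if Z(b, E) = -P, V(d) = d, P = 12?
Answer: 12321168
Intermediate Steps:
Z(b, E) = -12 (Z(b, E) = -1*12 = -12)
(20495 + 42049)*(V(209) + Z(215, 214)) = (20495 + 42049)*(209 - 12) = 62544*197 = 12321168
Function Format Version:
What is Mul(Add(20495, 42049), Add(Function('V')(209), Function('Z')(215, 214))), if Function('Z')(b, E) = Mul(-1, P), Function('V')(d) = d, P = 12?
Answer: 12321168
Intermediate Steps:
Function('Z')(b, E) = -12 (Function('Z')(b, E) = Mul(-1, 12) = -12)
Mul(Add(20495, 42049), Add(Function('V')(209), Function('Z')(215, 214))) = Mul(Add(20495, 42049), Add(209, -12)) = Mul(62544, 197) = 12321168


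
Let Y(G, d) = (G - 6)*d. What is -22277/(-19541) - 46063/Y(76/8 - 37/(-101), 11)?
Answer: -181632269059/167876731 ≈ -1081.9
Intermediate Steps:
Y(G, d) = d*(-6 + G) (Y(G, d) = (-6 + G)*d = d*(-6 + G))
-22277/(-19541) - 46063/Y(76/8 - 37/(-101), 11) = -22277/(-19541) - 46063*1/(11*(-6 + (76/8 - 37/(-101)))) = -22277*(-1/19541) - 46063*1/(11*(-6 + (76*(⅛) - 37*(-1/101)))) = 22277/19541 - 46063*1/(11*(-6 + (19/2 + 37/101))) = 22277/19541 - 46063*1/(11*(-6 + 1993/202)) = 22277/19541 - 46063/(11*(781/202)) = 22277/19541 - 46063/8591/202 = 22277/19541 - 46063*202/8591 = 22277/19541 - 9304726/8591 = -181632269059/167876731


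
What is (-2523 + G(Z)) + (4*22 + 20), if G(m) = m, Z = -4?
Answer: -2419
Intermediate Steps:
(-2523 + G(Z)) + (4*22 + 20) = (-2523 - 4) + (4*22 + 20) = -2527 + (88 + 20) = -2527 + 108 = -2419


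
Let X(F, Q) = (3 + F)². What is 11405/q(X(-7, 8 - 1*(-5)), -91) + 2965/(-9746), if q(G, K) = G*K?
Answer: -57735085/7095088 ≈ -8.1373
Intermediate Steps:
11405/q(X(-7, 8 - 1*(-5)), -91) + 2965/(-9746) = 11405/(((3 - 7)²*(-91))) + 2965/(-9746) = 11405/(((-4)²*(-91))) + 2965*(-1/9746) = 11405/((16*(-91))) - 2965/9746 = 11405/(-1456) - 2965/9746 = 11405*(-1/1456) - 2965/9746 = -11405/1456 - 2965/9746 = -57735085/7095088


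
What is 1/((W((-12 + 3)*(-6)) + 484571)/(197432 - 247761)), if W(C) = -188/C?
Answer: -1358883/13083323 ≈ -0.10386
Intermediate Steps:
1/((W((-12 + 3)*(-6)) + 484571)/(197432 - 247761)) = 1/((-188*(-1/(6*(-12 + 3))) + 484571)/(197432 - 247761)) = 1/((-188/((-9*(-6))) + 484571)/(-50329)) = 1/((-188/54 + 484571)*(-1/50329)) = 1/((-188*1/54 + 484571)*(-1/50329)) = 1/((-94/27 + 484571)*(-1/50329)) = 1/((13083323/27)*(-1/50329)) = 1/(-13083323/1358883) = -1358883/13083323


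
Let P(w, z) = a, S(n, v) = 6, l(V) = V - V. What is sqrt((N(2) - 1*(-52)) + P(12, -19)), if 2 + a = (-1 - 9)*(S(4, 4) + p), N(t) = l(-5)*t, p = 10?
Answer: I*sqrt(110) ≈ 10.488*I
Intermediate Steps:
l(V) = 0
N(t) = 0 (N(t) = 0*t = 0)
a = -162 (a = -2 + (-1 - 9)*(6 + 10) = -2 - 10*16 = -2 - 160 = -162)
P(w, z) = -162
sqrt((N(2) - 1*(-52)) + P(12, -19)) = sqrt((0 - 1*(-52)) - 162) = sqrt((0 + 52) - 162) = sqrt(52 - 162) = sqrt(-110) = I*sqrt(110)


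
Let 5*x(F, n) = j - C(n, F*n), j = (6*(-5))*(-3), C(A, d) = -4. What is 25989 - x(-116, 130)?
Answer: 129851/5 ≈ 25970.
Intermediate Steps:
j = 90 (j = -30*(-3) = 90)
x(F, n) = 94/5 (x(F, n) = (90 - 1*(-4))/5 = (90 + 4)/5 = (⅕)*94 = 94/5)
25989 - x(-116, 130) = 25989 - 1*94/5 = 25989 - 94/5 = 129851/5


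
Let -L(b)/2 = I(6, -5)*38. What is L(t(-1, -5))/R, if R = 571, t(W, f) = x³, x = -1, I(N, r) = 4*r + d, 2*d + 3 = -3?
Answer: 1748/571 ≈ 3.0613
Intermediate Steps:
d = -3 (d = -3/2 + (½)*(-3) = -3/2 - 3/2 = -3)
I(N, r) = -3 + 4*r (I(N, r) = 4*r - 3 = -3 + 4*r)
t(W, f) = -1 (t(W, f) = (-1)³ = -1)
L(b) = 1748 (L(b) = -2*(-3 + 4*(-5))*38 = -2*(-3 - 20)*38 = -(-46)*38 = -2*(-874) = 1748)
L(t(-1, -5))/R = 1748/571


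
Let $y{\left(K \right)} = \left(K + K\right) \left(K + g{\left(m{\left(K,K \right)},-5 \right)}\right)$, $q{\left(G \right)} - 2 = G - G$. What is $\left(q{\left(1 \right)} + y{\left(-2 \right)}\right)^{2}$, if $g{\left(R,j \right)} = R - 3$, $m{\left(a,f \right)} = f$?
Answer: $900$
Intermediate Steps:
$g{\left(R,j \right)} = -3 + R$
$q{\left(G \right)} = 2$ ($q{\left(G \right)} = 2 + \left(G - G\right) = 2 + 0 = 2$)
$y{\left(K \right)} = 2 K \left(-3 + 2 K\right)$ ($y{\left(K \right)} = \left(K + K\right) \left(K + \left(-3 + K\right)\right) = 2 K \left(-3 + 2 K\right)$)
$\left(q{\left(1 \right)} + y{\left(-2 \right)}\right)^{2} = \left(2 + 2 \left(-2\right) \left(-3 + 2 \left(-2\right)\right)\right)^{2} = \left(2 + 2 \left(-2\right) \left(-3 - 4\right)\right)^{2} = \left(2 + 2 \left(-2\right) \left(-7\right)\right)^{2} = \left(2 + 28\right)^{2} = 30^{2} = 900$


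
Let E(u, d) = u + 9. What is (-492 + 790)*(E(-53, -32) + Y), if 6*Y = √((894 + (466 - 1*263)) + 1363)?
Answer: -13112 + 298*√615/3 ≈ -10649.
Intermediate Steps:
E(u, d) = 9 + u
Y = √615/3 (Y = √((894 + (466 - 1*263)) + 1363)/6 = √((894 + (466 - 263)) + 1363)/6 = √((894 + 203) + 1363)/6 = √(1097 + 1363)/6 = √2460/6 = (2*√615)/6 = √615/3 ≈ 8.2664)
(-492 + 790)*(E(-53, -32) + Y) = (-492 + 790)*((9 - 53) + √615/3) = 298*(-44 + √615/3) = -13112 + 298*√615/3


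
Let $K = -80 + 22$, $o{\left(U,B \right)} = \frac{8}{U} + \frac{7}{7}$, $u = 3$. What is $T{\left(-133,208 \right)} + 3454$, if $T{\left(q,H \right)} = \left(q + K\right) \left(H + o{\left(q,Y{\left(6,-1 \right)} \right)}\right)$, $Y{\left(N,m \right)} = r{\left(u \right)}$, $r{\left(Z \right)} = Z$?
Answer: $- \frac{4848317}{133} \approx -36454.0$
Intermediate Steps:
$Y{\left(N,m \right)} = 3$
$o{\left(U,B \right)} = 1 + \frac{8}{U}$ ($o{\left(U,B \right)} = \frac{8}{U} + 7 \cdot \frac{1}{7} = \frac{8}{U} + 1 = 1 + \frac{8}{U}$)
$K = -58$
$T{\left(q,H \right)} = \left(-58 + q\right) \left(H + \frac{8 + q}{q}\right)$ ($T{\left(q,H \right)} = \left(q - 58\right) \left(H + \frac{8 + q}{q}\right) = \left(-58 + q\right) \left(H + \frac{8 + q}{q}\right)$)
$T{\left(-133,208 \right)} + 3454 = \left(-50 - 133 - \frac{464}{-133} - 12064 + 208 \left(-133\right)\right) + 3454 = \left(-50 - 133 - - \frac{464}{133} - 12064 - 27664\right) + 3454 = \left(-50 - 133 + \frac{464}{133} - 12064 - 27664\right) + 3454 = - \frac{5307699}{133} + 3454 = - \frac{4848317}{133}$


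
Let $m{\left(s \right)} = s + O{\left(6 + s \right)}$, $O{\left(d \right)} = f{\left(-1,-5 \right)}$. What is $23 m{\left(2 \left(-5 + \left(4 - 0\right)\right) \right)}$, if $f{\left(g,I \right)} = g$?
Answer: $-69$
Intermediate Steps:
$O{\left(d \right)} = -1$
$m{\left(s \right)} = -1 + s$ ($m{\left(s \right)} = s - 1 = -1 + s$)
$23 m{\left(2 \left(-5 + \left(4 - 0\right)\right) \right)} = 23 \left(-1 + 2 \left(-5 + \left(4 - 0\right)\right)\right) = 23 \left(-1 + 2 \left(-5 + \left(4 + 0\right)\right)\right) = 23 \left(-1 + 2 \left(-5 + 4\right)\right) = 23 \left(-1 + 2 \left(-1\right)\right) = 23 \left(-1 - 2\right) = 23 \left(-3\right) = -69$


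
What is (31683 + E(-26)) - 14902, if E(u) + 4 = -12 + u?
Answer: 16739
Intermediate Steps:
E(u) = -16 + u (E(u) = -4 + (-12 + u) = -16 + u)
(31683 + E(-26)) - 14902 = (31683 + (-16 - 26)) - 14902 = (31683 - 42) - 14902 = 31641 - 14902 = 16739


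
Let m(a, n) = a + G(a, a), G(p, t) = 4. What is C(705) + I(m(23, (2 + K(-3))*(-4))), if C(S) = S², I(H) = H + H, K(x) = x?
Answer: 497079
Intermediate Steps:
m(a, n) = 4 + a (m(a, n) = a + 4 = 4 + a)
I(H) = 2*H
C(705) + I(m(23, (2 + K(-3))*(-4))) = 705² + 2*(4 + 23) = 497025 + 2*27 = 497025 + 54 = 497079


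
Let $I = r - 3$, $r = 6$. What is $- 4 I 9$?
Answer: $-108$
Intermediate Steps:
$I = 3$ ($I = 6 - 3 = 3$)
$- 4 I 9 = \left(-4\right) 3 \cdot 9 = \left(-12\right) 9 = -108$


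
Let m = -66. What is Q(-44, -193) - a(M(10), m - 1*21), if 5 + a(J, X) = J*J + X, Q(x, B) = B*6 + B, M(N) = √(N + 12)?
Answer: -1281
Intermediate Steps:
M(N) = √(12 + N)
Q(x, B) = 7*B (Q(x, B) = 6*B + B = 7*B)
a(J, X) = -5 + X + J² (a(J, X) = -5 + (J*J + X) = -5 + (J² + X) = -5 + (X + J²) = -5 + X + J²)
Q(-44, -193) - a(M(10), m - 1*21) = 7*(-193) - (-5 + (-66 - 1*21) + (√(12 + 10))²) = -1351 - (-5 + (-66 - 21) + (√22)²) = -1351 - (-5 - 87 + 22) = -1351 - 1*(-70) = -1351 + 70 = -1281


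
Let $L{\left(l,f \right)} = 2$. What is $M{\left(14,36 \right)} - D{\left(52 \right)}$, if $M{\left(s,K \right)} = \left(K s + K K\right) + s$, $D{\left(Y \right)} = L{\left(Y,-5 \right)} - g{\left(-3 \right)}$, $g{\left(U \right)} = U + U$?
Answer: $1806$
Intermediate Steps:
$g{\left(U \right)} = 2 U$
$D{\left(Y \right)} = 8$ ($D{\left(Y \right)} = 2 - 2 \left(-3\right) = 2 - -6 = 2 + 6 = 8$)
$M{\left(s,K \right)} = s + K^{2} + K s$ ($M{\left(s,K \right)} = \left(K s + K^{2}\right) + s = \left(K^{2} + K s\right) + s = s + K^{2} + K s$)
$M{\left(14,36 \right)} - D{\left(52 \right)} = \left(14 + 36^{2} + 36 \cdot 14\right) - 8 = \left(14 + 1296 + 504\right) - 8 = 1814 - 8 = 1806$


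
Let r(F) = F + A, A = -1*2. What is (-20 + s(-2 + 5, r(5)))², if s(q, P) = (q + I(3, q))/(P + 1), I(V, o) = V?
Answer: 1369/4 ≈ 342.25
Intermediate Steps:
A = -2
r(F) = -2 + F (r(F) = F - 2 = -2 + F)
s(q, P) = (3 + q)/(1 + P) (s(q, P) = (q + 3)/(P + 1) = (3 + q)/(1 + P))
(-20 + s(-2 + 5, r(5)))² = (-20 + (3 + (-2 + 5))/(1 + (-2 + 5)))² = (-20 + (3 + 3)/(1 + 3))² = (-20 + 6/4)² = (-20 + (¼)*6)² = (-20 + 3/2)² = (-37/2)² = 1369/4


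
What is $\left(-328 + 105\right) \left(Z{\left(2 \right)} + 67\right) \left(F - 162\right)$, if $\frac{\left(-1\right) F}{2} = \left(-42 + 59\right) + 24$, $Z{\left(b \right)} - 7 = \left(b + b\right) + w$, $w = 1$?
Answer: $4298548$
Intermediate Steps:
$Z{\left(b \right)} = 8 + 2 b$ ($Z{\left(b \right)} = 7 + \left(\left(b + b\right) + 1\right) = 7 + \left(2 b + 1\right) = 7 + \left(1 + 2 b\right) = 8 + 2 b$)
$F = -82$ ($F = - 2 \left(\left(-42 + 59\right) + 24\right) = - 2 \left(17 + 24\right) = \left(-2\right) 41 = -82$)
$\left(-328 + 105\right) \left(Z{\left(2 \right)} + 67\right) \left(F - 162\right) = \left(-328 + 105\right) \left(\left(8 + 2 \cdot 2\right) + 67\right) \left(-82 - 162\right) = - 223 \left(\left(8 + 4\right) + 67\right) \left(-244\right) = - 223 \left(12 + 67\right) \left(-244\right) = - 223 \cdot 79 \left(-244\right) = \left(-223\right) \left(-19276\right) = 4298548$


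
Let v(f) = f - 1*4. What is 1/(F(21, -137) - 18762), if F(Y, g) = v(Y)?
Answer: -1/18745 ≈ -5.3348e-5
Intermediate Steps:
v(f) = -4 + f (v(f) = f - 4 = -4 + f)
F(Y, g) = -4 + Y
1/(F(21, -137) - 18762) = 1/((-4 + 21) - 18762) = 1/(17 - 18762) = 1/(-18745) = -1/18745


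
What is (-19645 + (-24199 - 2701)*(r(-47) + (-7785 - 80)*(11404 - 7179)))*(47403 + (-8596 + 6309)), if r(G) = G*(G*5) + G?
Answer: 40314802500886980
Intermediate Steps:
r(G) = G + 5*G² (r(G) = G*(5*G) + G = 5*G² + G = G + 5*G²)
(-19645 + (-24199 - 2701)*(r(-47) + (-7785 - 80)*(11404 - 7179)))*(47403 + (-8596 + 6309)) = (-19645 + (-24199 - 2701)*(-47*(1 + 5*(-47)) + (-7785 - 80)*(11404 - 7179)))*(47403 + (-8596 + 6309)) = (-19645 - 26900*(-47*(1 - 235) - 7865*4225))*(47403 - 2287) = (-19645 - 26900*(-47*(-234) - 33229625))*45116 = (-19645 - 26900*(10998 - 33229625))*45116 = (-19645 - 26900*(-33218627))*45116 = (-19645 + 893581066300)*45116 = 893581046655*45116 = 40314802500886980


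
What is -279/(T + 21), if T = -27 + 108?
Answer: -93/34 ≈ -2.7353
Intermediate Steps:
T = 81
-279/(T + 21) = -279/(81 + 21) = -279/102 = -279*1/102 = -93/34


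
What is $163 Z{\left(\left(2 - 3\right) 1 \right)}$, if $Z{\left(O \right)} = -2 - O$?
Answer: $-163$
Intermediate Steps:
$163 Z{\left(\left(2 - 3\right) 1 \right)} = 163 \left(-2 - \left(2 - 3\right) 1\right) = 163 \left(-2 - \left(-1\right) 1\right) = 163 \left(-2 - -1\right) = 163 \left(-2 + 1\right) = 163 \left(-1\right) = -163$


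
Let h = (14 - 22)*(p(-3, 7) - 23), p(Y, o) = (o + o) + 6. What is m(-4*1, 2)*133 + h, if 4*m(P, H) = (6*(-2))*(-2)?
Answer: 822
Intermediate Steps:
p(Y, o) = 6 + 2*o (p(Y, o) = 2*o + 6 = 6 + 2*o)
m(P, H) = 6 (m(P, H) = ((6*(-2))*(-2))/4 = (-12*(-2))/4 = (1/4)*24 = 6)
h = 24 (h = (14 - 22)*((6 + 2*7) - 23) = -8*((6 + 14) - 23) = -8*(20 - 23) = -8*(-3) = 24)
m(-4*1, 2)*133 + h = 6*133 + 24 = 798 + 24 = 822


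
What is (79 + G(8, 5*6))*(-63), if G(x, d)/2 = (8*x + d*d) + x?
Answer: -127449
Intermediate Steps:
G(x, d) = 2*d² + 18*x (G(x, d) = 2*((8*x + d*d) + x) = 2*((8*x + d²) + x) = 2*((d² + 8*x) + x) = 2*(d² + 9*x) = 2*d² + 18*x)
(79 + G(8, 5*6))*(-63) = (79 + (2*(5*6)² + 18*8))*(-63) = (79 + (2*30² + 144))*(-63) = (79 + (2*900 + 144))*(-63) = (79 + (1800 + 144))*(-63) = (79 + 1944)*(-63) = 2023*(-63) = -127449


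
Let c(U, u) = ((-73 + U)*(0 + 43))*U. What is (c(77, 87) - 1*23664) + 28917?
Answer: 18497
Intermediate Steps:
c(U, u) = U*(-3139 + 43*U) (c(U, u) = ((-73 + U)*43)*U = (-3139 + 43*U)*U = U*(-3139 + 43*U))
(c(77, 87) - 1*23664) + 28917 = (43*77*(-73 + 77) - 1*23664) + 28917 = (43*77*4 - 23664) + 28917 = (13244 - 23664) + 28917 = -10420 + 28917 = 18497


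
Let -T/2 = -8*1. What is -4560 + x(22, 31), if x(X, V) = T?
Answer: -4544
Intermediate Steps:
T = 16 (T = -(-16) = -2*(-8) = 16)
x(X, V) = 16
-4560 + x(22, 31) = -4560 + 16 = -4544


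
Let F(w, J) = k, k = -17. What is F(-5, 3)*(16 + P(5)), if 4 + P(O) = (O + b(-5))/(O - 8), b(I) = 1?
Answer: -170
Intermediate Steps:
F(w, J) = -17
P(O) = -4 + (1 + O)/(-8 + O) (P(O) = -4 + (O + 1)/(O - 8) = -4 + (1 + O)/(-8 + O))
F(-5, 3)*(16 + P(5)) = -17*(16 + 3*(11 - 1*5)/(-8 + 5)) = -17*(16 + 3*(11 - 5)/(-3)) = -17*(16 + 3*(-⅓)*6) = -17*(16 - 6) = -17*10 = -170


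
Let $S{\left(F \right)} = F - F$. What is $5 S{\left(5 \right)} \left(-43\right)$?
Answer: $0$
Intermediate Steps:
$S{\left(F \right)} = 0$
$5 S{\left(5 \right)} \left(-43\right) = 5 \cdot 0 \left(-43\right) = 0 \left(-43\right) = 0$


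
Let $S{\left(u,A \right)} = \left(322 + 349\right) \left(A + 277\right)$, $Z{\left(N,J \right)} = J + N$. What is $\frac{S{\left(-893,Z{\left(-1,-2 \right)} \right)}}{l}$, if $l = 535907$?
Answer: $\frac{183854}{535907} \approx 0.34307$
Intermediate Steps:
$S{\left(u,A \right)} = 185867 + 671 A$ ($S{\left(u,A \right)} = 671 \left(277 + A\right) = 185867 + 671 A$)
$\frac{S{\left(-893,Z{\left(-1,-2 \right)} \right)}}{l} = \frac{185867 + 671 \left(-2 - 1\right)}{535907} = \left(185867 + 671 \left(-3\right)\right) \frac{1}{535907} = \left(185867 - 2013\right) \frac{1}{535907} = 183854 \cdot \frac{1}{535907} = \frac{183854}{535907}$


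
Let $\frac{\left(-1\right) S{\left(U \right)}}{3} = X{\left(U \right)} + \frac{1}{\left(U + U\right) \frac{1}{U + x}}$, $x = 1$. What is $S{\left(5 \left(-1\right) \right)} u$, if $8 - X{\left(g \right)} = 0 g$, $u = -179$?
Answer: $\frac{22554}{5} \approx 4510.8$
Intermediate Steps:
$X{\left(g \right)} = 8$ ($X{\left(g \right)} = 8 - 0 g = 8 - 0 = 8 + 0 = 8$)
$S{\left(U \right)} = -24 - \frac{3 \left(1 + U\right)}{2 U}$ ($S{\left(U \right)} = - 3 \left(8 + \frac{1}{\left(U + U\right) \frac{1}{U + 1}}\right) = - 3 \left(8 + \frac{1}{2 U \frac{1}{1 + U}}\right) = - 3 \left(8 + \frac{1 + U}{2 U}\right) = -24 - \frac{3 \left(1 + U\right)}{2 U}$)
$S{\left(5 \left(-1\right) \right)} u = \frac{3 \left(-1 - 17 \cdot 5 \left(-1\right)\right)}{2 \cdot 5 \left(-1\right)} \left(-179\right) = \frac{3 \left(-1 - -85\right)}{2 \left(-5\right)} \left(-179\right) = \frac{3}{2} \left(- \frac{1}{5}\right) \left(-1 + 85\right) \left(-179\right) = \frac{3}{2} \left(- \frac{1}{5}\right) 84 \left(-179\right) = \left(- \frac{126}{5}\right) \left(-179\right) = \frac{22554}{5}$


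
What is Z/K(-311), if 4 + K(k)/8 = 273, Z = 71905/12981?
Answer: 71905/27935112 ≈ 0.0025740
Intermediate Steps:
Z = 71905/12981 (Z = 71905*(1/12981) = 71905/12981 ≈ 5.5392)
K(k) = 2152 (K(k) = -32 + 8*273 = -32 + 2184 = 2152)
Z/K(-311) = (71905/12981)/2152 = (71905/12981)*(1/2152) = 71905/27935112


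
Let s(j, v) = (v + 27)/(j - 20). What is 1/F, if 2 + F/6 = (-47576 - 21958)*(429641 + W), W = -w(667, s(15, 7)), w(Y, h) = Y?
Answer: -1/178969668708 ≈ -5.5875e-12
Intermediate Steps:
s(j, v) = (27 + v)/(-20 + j)
W = -667 (W = -1*667 = -667)
F = -178969668708 (F = -12 + 6*((-47576 - 21958)*(429641 - 667)) = -12 + 6*(-69534*428974) = -12 + 6*(-29828278116) = -12 - 178969668696 = -178969668708)
1/F = 1/(-178969668708) = -1/178969668708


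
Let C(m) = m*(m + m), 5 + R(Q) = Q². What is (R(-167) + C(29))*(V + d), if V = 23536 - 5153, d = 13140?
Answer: 932009018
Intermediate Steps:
R(Q) = -5 + Q²
C(m) = 2*m² (C(m) = m*(2*m) = 2*m²)
V = 18383
(R(-167) + C(29))*(V + d) = ((-5 + (-167)²) + 2*29²)*(18383 + 13140) = ((-5 + 27889) + 2*841)*31523 = (27884 + 1682)*31523 = 29566*31523 = 932009018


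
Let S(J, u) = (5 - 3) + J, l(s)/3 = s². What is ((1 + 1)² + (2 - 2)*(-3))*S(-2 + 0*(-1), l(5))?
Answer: 0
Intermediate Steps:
l(s) = 3*s²
S(J, u) = 2 + J
((1 + 1)² + (2 - 2)*(-3))*S(-2 + 0*(-1), l(5)) = ((1 + 1)² + (2 - 2)*(-3))*(2 + (-2 + 0*(-1))) = (2² + 0*(-3))*(2 + (-2 + 0)) = (4 + 0)*(2 - 2) = 4*0 = 0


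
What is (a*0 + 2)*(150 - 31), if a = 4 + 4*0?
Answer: 238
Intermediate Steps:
a = 4 (a = 4 + 0 = 4)
(a*0 + 2)*(150 - 31) = (4*0 + 2)*(150 - 31) = (0 + 2)*119 = 2*119 = 238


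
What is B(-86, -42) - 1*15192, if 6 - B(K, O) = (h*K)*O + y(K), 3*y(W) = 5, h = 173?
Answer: -1920191/3 ≈ -6.4006e+5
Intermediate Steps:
y(W) = 5/3 (y(W) = (⅓)*5 = 5/3)
B(K, O) = 13/3 - 173*K*O (B(K, O) = 6 - ((173*K)*O + 5/3) = 6 - (173*K*O + 5/3) = 6 - (5/3 + 173*K*O) = 6 + (-5/3 - 173*K*O) = 13/3 - 173*K*O)
B(-86, -42) - 1*15192 = (13/3 - 173*(-86)*(-42)) - 1*15192 = (13/3 - 624876) - 15192 = -1874615/3 - 15192 = -1920191/3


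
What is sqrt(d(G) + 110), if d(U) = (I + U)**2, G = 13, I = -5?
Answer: sqrt(174) ≈ 13.191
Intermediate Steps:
d(U) = (-5 + U)**2
sqrt(d(G) + 110) = sqrt((-5 + 13)**2 + 110) = sqrt(8**2 + 110) = sqrt(64 + 110) = sqrt(174)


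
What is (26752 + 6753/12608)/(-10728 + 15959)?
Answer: 337295969/65952448 ≈ 5.1142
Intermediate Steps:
(26752 + 6753/12608)/(-10728 + 15959) = (26752 + 6753*(1/12608))/5231 = (26752 + 6753/12608)*(1/5231) = (337295969/12608)*(1/5231) = 337295969/65952448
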